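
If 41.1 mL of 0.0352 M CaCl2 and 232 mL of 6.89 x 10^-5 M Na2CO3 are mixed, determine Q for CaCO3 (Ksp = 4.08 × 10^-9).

Total volume = 41.1 + 232 = 273.1 mL.
[Ca^2+] = 3.52 x 10^-2 × (41.1/273.1) = 5.297 × 10^-3 M
[CO3^2-] = 6.89 × 10^-5 × (232/273.1) = 5.853 × 10^-5 M
CaCO3(s) ⇌ Ca^2+ + CO3^2-, so Q = [Ca^2+][CO3^2-]
Q = (5.297 × 10^-3)(5.853 × 10^-5) = 3.10 × 10^-7
Q > Ksp, so CaCO3 will precipitate.

Q = 3.10e-7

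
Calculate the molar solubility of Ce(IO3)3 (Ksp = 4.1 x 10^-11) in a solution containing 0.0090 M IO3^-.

Ce(IO3)3(s) ⇌ Ce^3+ + 3 IO3^-
Ksp = [Ce^3+][IO3^-]^3
Let s be the molar solubility in this solution. [Ce^3+] = s, [IO3^-] = 0.0090 + 3s ≈ 0.0090 (since the IO3^- already present dominates).
Ksp ≈ s × (0.0090)^3
s = 5.6 x 10^-5 M
Check: 3s = 1.7 x 10^-4 ≪ 0.0090, so the approximation is valid.

5.6e-5 M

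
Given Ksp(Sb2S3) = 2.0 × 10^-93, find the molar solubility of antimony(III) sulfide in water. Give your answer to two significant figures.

s ≈ 1.1 × 10^-19 M

Sb2S3(s) ⇌ 2 Sb^3+(aq) + 3 S^2-(aq)
Ksp = [Sb^3+]^2[S^2-]^3
Let s = molar solubility. Then [Sb^3+] = 2s and [S^2-] = 3s.
Substituting: Ksp = (2s)^2(3s)^3 = 108s^5
s = (2.0 × 10^-93 / 108)^(1/5) = 1.1 × 10^-19 M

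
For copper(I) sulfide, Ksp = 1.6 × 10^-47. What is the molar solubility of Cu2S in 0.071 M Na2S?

s = 7.5e-24 M

Cu2S(s) ⇌ 2 Cu^+ + S^2-
Ksp = [Cu^+]^2[S^2-]
Let s be the molar solubility in this solution. [Cu^+] = 2s, [S^2-] = 0.071 + s ≈ 0.071 (common-ion effect: S^2- is already 0.071 M).
Ksp ≈ (2s)^2 × 0.071
s = 7.5 × 10^-24 M
Check: s = 7.5 × 10^-24 ≪ 0.071, so the approximation is valid.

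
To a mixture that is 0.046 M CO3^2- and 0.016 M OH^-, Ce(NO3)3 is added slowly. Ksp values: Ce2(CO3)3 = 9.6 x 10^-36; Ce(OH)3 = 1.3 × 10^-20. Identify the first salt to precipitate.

Ce2(CO3)3

Each salt begins to precipitate when Q = Ksp, i.e. when [Ce^3+] reaches its threshold.
For Ce2(CO3)3: 9.6 x 10^-36 = (0.046)^3 × [Ce^3+]^2  ⇒  [Ce^3+] = 3.1 × 10^-16 M.
For Ce(OH)3: 1.3 × 10^-20 = (0.016)^3 × [Ce^3+]  ⇒  [Ce^3+] = 3.2 x 10^-15 M.
The salt with the lower threshold [Ce^3+] precipitates first: Ce2(CO3)3.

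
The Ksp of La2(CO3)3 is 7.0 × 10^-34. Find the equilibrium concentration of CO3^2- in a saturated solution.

2.8 x 10^-7 M

La2(CO3)3(s) ⇌ 2 La^3+ + 3 CO3^2-
Ksp = [La^3+]^2[CO3^2-]^3
With molar solubility s: [La^3+] = 2s, [CO3^2-] = 3s.
So Ksp = (2s)^2 × (3s)^3 = 108s^5
s^5 = 7.0 × 10^-34 / 108, so s = 9.17 x 10^-8 M
[CO3^2-] = 3s = 2.8 × 10^-7 M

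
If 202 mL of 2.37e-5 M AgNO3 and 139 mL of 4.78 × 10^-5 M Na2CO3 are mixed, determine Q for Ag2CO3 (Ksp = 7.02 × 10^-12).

3.84 x 10^-15

Total volume = 202 + 139 = 341 mL.
[Ag^+] = 2.37 x 10^-5 × (202/341) = 1.404 x 10^-5 M
[CO3^2-] = 4.78 x 10^-5 × (139/341) = 1.948 x 10^-5 M
Ag2CO3(s) <=> 2 Ag^+(aq) + CO3^2-(aq), so Q = [Ag^+]^2[CO3^2-]
Q = (1.404 × 10^-5)^2(1.948 x 10^-5) = 3.84 x 10^-15
Q < Ksp, so no precipitate of Ag2CO3 forms.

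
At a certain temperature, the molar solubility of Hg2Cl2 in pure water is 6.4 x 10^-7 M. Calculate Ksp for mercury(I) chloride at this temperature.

Hg2Cl2(s) ⇌ Hg2^2+(aq) + 2 Cl^-(aq)
If s mol/L of Hg2Cl2 dissolves, [Hg2^2+] = s and [Cl^-] = 2s.
Ksp = [Hg2^2+][Cl^-]^2
So Ksp = s × (2s)^2 = 4s^3
With s = 6.4 x 10^-7: Ksp = 1.0 x 10^-18

Ksp ≈ 1.0 x 10^-18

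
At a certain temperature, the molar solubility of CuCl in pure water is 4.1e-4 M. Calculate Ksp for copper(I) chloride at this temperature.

Ksp ≈ 1.7e-7

CuCl(s) ⇌ Cu^+ + Cl^-
For each mole of CuCl that dissolves: [Cu^+] = s, [Cl^-] = s.
Ksp = [Cu^+][Cl^-]
Ksp = s^2
With s = 4.1 × 10^-4: Ksp = 1.7 x 10^-7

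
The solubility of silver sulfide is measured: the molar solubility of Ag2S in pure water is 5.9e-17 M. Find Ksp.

Ag2S(s) <=> 2 Ag^+(aq) + S^2-(aq)
If s mol/L of Ag2S dissolves, [Ag^+] = 2s and [S^2-] = s.
Ksp = [Ag^+]^2[S^2-]
Substituting: Ksp = (2s)^2s = 4s^3
Ksp = 4 × (5.9 × 10^-17)^3 = 8.2 × 10^-49

8.2e-49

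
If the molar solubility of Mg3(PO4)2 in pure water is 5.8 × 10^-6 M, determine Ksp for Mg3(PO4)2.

Mg3(PO4)2(s) <=> 3 Mg^2+(aq) + 2 PO4^3-(aq)
For each mole of Mg3(PO4)2 that dissolves: [Mg^2+] = 3s, [PO4^3-] = 2s.
Ksp = [Mg^2+]^3[PO4^3-]^2
So Ksp = (3s)^3 × (2s)^2 = 108s^5
With s = 5.8 x 10^-6: Ksp = 7.1 × 10^-25

7.1e-25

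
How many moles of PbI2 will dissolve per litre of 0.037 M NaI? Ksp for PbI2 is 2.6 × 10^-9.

PbI2(s) <=> Pb^2+(aq) + 2 I^-(aq)
Ksp = [Pb^2+][I^-]^2
Let s be the molar solubility in this solution. [Pb^2+] = s, [I^-] = 0.037 + 2s ≈ 0.037 (since I^- from NaI dominates).
Ksp ≈ s × (0.037)^2
s = 1.9 × 10^-6 M
Check: 2s = 3.8 x 10^-6 ≪ 0.037, so the approximation is valid.

s ≈ 1.9 × 10^-6 M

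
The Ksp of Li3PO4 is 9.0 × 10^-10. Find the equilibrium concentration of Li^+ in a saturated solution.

Li3PO4(s) ⇌ 3 Li^+(aq) + PO4^3-(aq)
Ksp = [Li^+]^3[PO4^3-]
With molar solubility s: [Li^+] = 3s, [PO4^3-] = s.
So Ksp = (3s)^3 × s = 27s^4
Solving, s = (9.0 × 10^-10/27)^(1/4) = 2.40 x 10^-3 M
[Li^+] = 3s = 7.2 x 10^-3 M

7.2e-3 M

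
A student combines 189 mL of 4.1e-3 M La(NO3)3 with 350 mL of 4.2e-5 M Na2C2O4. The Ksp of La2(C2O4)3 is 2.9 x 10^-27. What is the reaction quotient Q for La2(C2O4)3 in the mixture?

Total volume = 189 + 350 = 539 mL.
[La^3+] = 4.1 x 10^-3 × (189/539) = 1.44 x 10^-3 M
[C2O4^2-] = 4.2 × 10^-5 × (350/539) = 2.73 × 10^-5 M
La2(C2O4)3(s) ⇌ 2 La^3+ + 3 C2O4^2-, so Q = [La^3+]^2[C2O4^2-]^3
Q = (1.44 × 10^-3)^2(2.73 × 10^-5)^3 = 4.2 × 10^-20
Q > Ksp, so La2(C2O4)3 will precipitate.

4.2 x 10^-20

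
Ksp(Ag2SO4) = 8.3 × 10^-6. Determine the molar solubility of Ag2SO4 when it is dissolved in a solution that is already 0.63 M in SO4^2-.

Ag2SO4(s) ⇌ 2 Ag^+(aq) + SO4^2-(aq)
Ksp = [Ag^+]^2[SO4^2-]
Let s be the molar solubility in this solution. [Ag^+] = 2s, [SO4^2-] = 0.63 + s ≈ 0.63 (common-ion effect: SO4^2- is already 0.63 M).
Ksp ≈ (2s)^2 × 0.63
s = 1.8 × 10^-3 M
Check: s = 1.8 × 10^-3 ≪ 0.63, so the approximation is valid.

s = 1.8 × 10^-3 M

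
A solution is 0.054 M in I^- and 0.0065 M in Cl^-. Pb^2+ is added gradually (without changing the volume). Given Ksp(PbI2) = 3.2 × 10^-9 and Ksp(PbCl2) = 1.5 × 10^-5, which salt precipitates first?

Precipitation of each salt starts when its ion product equals its Ksp.
For PbI2: 3.2 × 10^-9 = (0.054)^2 × [Pb^2+]  ⇒  [Pb^2+] = 1.1 × 10^-6 M.
For PbCl2: 1.5 × 10^-5 = (0.0065)^2 × [Pb^2+]  ⇒  [Pb^2+] = 3.6 x 10^-1 M.
The salt with the lower threshold [Pb^2+] precipitates first: PbI2.

PbI2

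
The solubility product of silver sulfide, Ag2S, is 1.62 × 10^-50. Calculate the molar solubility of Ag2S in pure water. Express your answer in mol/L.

Ag2S(s) ⇌ 2 Ag^+ + S^2-
Ksp = [Ag^+]^2[S^2-]
With molar solubility s: [Ag^+] = 2s, [S^2-] = s.
So Ksp = (2s)^2 × s = 4s^3
s^3 = 1.62 × 10^-50 / 4, so s = 1.59 × 10^-17 M

s ≈ 1.59e-17 M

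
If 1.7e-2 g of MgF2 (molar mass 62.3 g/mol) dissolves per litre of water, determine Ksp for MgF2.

Ksp = 8.1 × 10^-11

Molar solubility s = (1.7 × 10^-2 g/L) / (62.3 g/mol) = 2.73 x 10^-4 M.
MgF2(s) ⇌ Mg^2+(aq) + 2 F^-(aq)
With molar solubility s: [Mg^2+] = s, [F^-] = 2s.
Ksp = [Mg^2+][F^-]^2
Substituting: Ksp = s(2s)^2 = 4s^3
With s = 2.73 × 10^-4: Ksp = 8.1 × 10^-11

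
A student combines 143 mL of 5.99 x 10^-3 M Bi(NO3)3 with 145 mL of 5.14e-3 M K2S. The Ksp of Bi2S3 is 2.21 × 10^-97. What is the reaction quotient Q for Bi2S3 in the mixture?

1.53e-13

Total volume = 143 + 145 = 288 mL.
[Bi^3+] = 5.99 × 10^-3 × (143/288) = 2.974 × 10^-3 M
[S^2-] = 5.14 × 10^-3 × (145/288) = 2.588 × 10^-3 M
Bi2S3(s) ⇌ 2 Bi^3+ + 3 S^2-, so Q = [Bi^3+]^2[S^2-]^3
Q = (2.974 × 10^-3)^2(2.588 × 10^-3)^3 = 1.53 × 10^-13
Q > Ksp, so Bi2S3 will precipitate.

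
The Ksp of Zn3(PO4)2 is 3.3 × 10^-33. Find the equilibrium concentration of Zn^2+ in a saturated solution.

Zn3(PO4)2(s) <=> 3 Zn^2+ + 2 PO4^3-
Ksp = [Zn^2+]^3[PO4^3-]^2
With molar solubility s: [Zn^2+] = 3s, [PO4^3-] = 2s.
So Ksp = (3s)^3 × (2s)^2 = 108s^5
Solving, s = (3.3 × 10^-33/108)^(1/5) = 1.25 × 10^-7 M
[Zn^2+] = 3s = 3.8 x 10^-7 M

3.8e-7 M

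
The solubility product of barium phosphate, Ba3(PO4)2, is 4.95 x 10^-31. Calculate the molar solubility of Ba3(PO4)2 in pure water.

Ba3(PO4)2(s) ⇌ 3 Ba^2+(aq) + 2 PO4^3-(aq)
Ksp = [Ba^2+]^3[PO4^3-]^2
Let s = molar solubility. Then [Ba^2+] = 3s and [PO4^3-] = 2s.
So Ksp = (3s)^3 × (2s)^2 = 108s^5
s^5 = 4.95 x 10^-31 / 108, so s = 3.41 × 10^-7 M

s = 3.41e-7 M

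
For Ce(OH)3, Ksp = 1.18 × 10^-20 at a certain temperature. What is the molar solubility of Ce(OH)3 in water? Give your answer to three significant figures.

s ≈ 4.57e-6 M

Ce(OH)3(s) ⇌ Ce^3+ + 3 OH^-
Ksp = [Ce^3+][OH^-]^3
With molar solubility s: [Ce^3+] = s, [OH^-] = 3s.
Ksp = s(3s)^3 = 27s^4
s^4 = 1.18 × 10^-20 / 27, so s = 4.57 x 10^-6 M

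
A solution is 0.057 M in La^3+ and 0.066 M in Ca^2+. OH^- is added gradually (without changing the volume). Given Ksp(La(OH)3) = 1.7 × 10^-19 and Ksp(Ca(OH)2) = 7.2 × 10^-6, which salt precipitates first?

La(OH)3

Precipitation of each salt starts when its ion product equals its Ksp.
For La(OH)3: 1.7 × 10^-19 = 0.057 × [OH^-]^3  ⇒  [OH^-] = 1.4 × 10^-6 M.
For Ca(OH)2: 7.2 × 10^-6 = 0.066 × [OH^-]^2  ⇒  [OH^-] = 1.0 x 10^-2 M.
The salt with the lower threshold [OH^-] precipitates first: La(OH)3.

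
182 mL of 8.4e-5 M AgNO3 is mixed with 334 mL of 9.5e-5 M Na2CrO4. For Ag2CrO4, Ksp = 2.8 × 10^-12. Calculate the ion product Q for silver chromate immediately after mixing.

Total volume = 182 + 334 = 516 mL.
[Ag^+] = 8.4 × 10^-5 × (182/516) = 2.96 x 10^-5 M
[CrO4^2-] = 9.5 × 10^-5 × (334/516) = 6.15 × 10^-5 M
Ag2CrO4(s) ⇌ 2 Ag^+(aq) + CrO4^2-(aq), so Q = [Ag^+]^2[CrO4^2-]
Q = (2.96 x 10^-5)^2(6.15 × 10^-5) = 5.4 × 10^-14
Q < Ksp, so no precipitate of Ag2CrO4 forms.

5.4e-14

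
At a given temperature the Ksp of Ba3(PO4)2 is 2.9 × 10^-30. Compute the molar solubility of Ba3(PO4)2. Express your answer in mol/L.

4.9 x 10^-7 M

Ba3(PO4)2(s) <=> 3 Ba^2+(aq) + 2 PO4^3-(aq)
Ksp = [Ba^2+]^3[PO4^3-]^2
With molar solubility s: [Ba^2+] = 3s, [PO4^3-] = 2s.
So Ksp = (3s)^3 × (2s)^2 = 108s^5
s = (2.9 × 10^-30 / 108)^(1/5) = 4.9 × 10^-7 M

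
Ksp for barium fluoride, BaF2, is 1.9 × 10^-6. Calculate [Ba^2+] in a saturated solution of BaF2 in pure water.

[Ba^2+] ≈ 7.8 × 10^-3 M

BaF2(s) <=> Ba^2+ + 2 F^-
Ksp = [Ba^2+][F^-]^2
Let s = molar solubility. Then [Ba^2+] = s and [F^-] = 2s.
So Ksp = s × (2s)^2 = 4s^3
Solving, s = (1.9 × 10^-6/4)^(1/3) = 7.80 × 10^-3 M
[Ba^2+] = s = 7.8 x 10^-3 M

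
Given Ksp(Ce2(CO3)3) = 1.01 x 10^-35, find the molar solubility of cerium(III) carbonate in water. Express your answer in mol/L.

s = 3.93 × 10^-8 M

Ce2(CO3)3(s) ⇌ 2 Ce^3+(aq) + 3 CO3^2-(aq)
Ksp = [Ce^3+]^2[CO3^2-]^3
If s mol/L of Ce2(CO3)3 dissolves, [Ce^3+] = 2s and [CO3^2-] = 3s.
Ksp = (2s)^2(3s)^3 = 108s^5
s = (1.01 x 10^-35 / 108)^(1/5) = 3.93 × 10^-8 M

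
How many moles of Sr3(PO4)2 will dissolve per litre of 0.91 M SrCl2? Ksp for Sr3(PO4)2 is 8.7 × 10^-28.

1.7e-14 M

Sr3(PO4)2(s) ⇌ 3 Sr^2+ + 2 PO4^3-
Ksp = [Sr^2+]^3[PO4^3-]^2
Let s be the molar solubility in this solution. [Sr^2+] = 0.91 + 3s ≈ 0.91, [PO4^3-] = 2s (Ksp is small, so little additional dissolves).
Ksp ≈ (0.91)^3 × (2s)^2
s = 1.7 × 10^-14 M
Check: 3s = 5.1 × 10^-14 ≪ 0.91, so the approximation is valid.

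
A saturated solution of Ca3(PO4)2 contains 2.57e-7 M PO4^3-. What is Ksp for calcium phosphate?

Ca3(PO4)2(s) <=> 3 Ca^2+ + 2 PO4^3-
Stoichiometry gives [Ca^2+] = (3/2)[PO4^3-] = 3.855 × 10^-7 M.
Ksp = [Ca^2+]^3[PO4^3-]^2
Ksp = (3.855 × 10^-7)^3 × (2.57 x 10^-7)^2 = 3.78 x 10^-33

Ksp ≈ 3.78 × 10^-33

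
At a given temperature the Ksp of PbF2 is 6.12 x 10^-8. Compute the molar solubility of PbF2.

PbF2(s) ⇌ Pb^2+(aq) + 2 F^-(aq)
Ksp = [Pb^2+][F^-]^2
If s mol/L of PbF2 dissolves, [Pb^2+] = s and [F^-] = 2s.
Ksp = s(2s)^2 = 4s^3
s^3 = 6.12 x 10^-8 / 4, so s = 2.48 × 10^-3 M

s ≈ 2.48e-3 M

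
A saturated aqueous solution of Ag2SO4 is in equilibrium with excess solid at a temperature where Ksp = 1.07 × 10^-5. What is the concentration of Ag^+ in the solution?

[Ag^+] = 0.0278 M

Ag2SO4(s) ⇌ 2 Ag^+(aq) + SO4^2-(aq)
Ksp = [Ag^+]^2[SO4^2-]
With molar solubility s: [Ag^+] = 2s, [SO4^2-] = s.
Ksp = (2s)^2s = 4s^3
s^3 = 1.07 × 10^-5 / 4, so s = 1.388 × 10^-2 M
[Ag^+] = 2s = 2.78 x 10^-2 M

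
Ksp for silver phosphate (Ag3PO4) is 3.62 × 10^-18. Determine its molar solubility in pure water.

Ag3PO4(s) ⇌ 3 Ag^+(aq) + PO4^3-(aq)
Ksp = [Ag^+]^3[PO4^3-]
With molar solubility s: [Ag^+] = 3s, [PO4^3-] = s.
Ksp = (3s)^3s = 27s^4
s^4 = 3.62 × 10^-18 / 27, so s = 1.91 x 10^-5 M

1.91 × 10^-5 M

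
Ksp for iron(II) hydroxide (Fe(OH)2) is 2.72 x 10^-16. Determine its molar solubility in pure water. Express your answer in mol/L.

Fe(OH)2(s) <=> Fe^2+ + 2 OH^-
Ksp = [Fe^2+][OH^-]^2
If s mol/L of Fe(OH)2 dissolves, [Fe^2+] = s and [OH^-] = 2s.
Ksp = s(2s)^2 = 4s^3
s = (2.72 x 10^-16 / 4)^(1/3) = 4.08 x 10^-6 M

4.08 × 10^-6 M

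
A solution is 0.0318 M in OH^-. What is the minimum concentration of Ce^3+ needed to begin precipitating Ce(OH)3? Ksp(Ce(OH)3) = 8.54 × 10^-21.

[Ce^3+] = 2.66e-16 M

Ce(OH)3(s) ⇌ Ce^3+(aq) + 3 OH^-(aq)
Ksp = [Ce^3+][OH^-]^3
Precipitation begins when Q = Ksp. With [OH^-] = 0.0318 M:
8.54 × 10^-21 = (0.0318)^3 × [Ce^3+]
[Ce^3+] = (8.54 × 10^-21 / 3.216 × 10^-5) = 2.66 × 10^-16 M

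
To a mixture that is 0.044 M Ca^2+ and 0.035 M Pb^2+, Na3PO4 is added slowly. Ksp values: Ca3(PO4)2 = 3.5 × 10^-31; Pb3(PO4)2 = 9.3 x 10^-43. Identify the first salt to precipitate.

Precipitation of each salt starts when its ion product equals its Ksp.
For Ca3(PO4)2: 3.5 × 10^-31 = (0.044)^3 × [PO4^3-]^2  ⇒  [PO4^3-] = 6.4 × 10^-14 M.
For Pb3(PO4)2: 9.3 x 10^-43 = (0.035)^3 × [PO4^3-]^2  ⇒  [PO4^3-] = 1.5 × 10^-19 M.
The salt with the lower threshold [PO4^3-] precipitates first: Pb3(PO4)2.

Pb3(PO4)2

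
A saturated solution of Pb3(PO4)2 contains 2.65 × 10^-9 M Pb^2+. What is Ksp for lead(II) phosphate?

Pb3(PO4)2(s) ⇌ 3 Pb^2+ + 2 PO4^3-
Stoichiometry gives [PO4^3-] = (2/3)[Pb^2+] = 1.767 × 10^-9 M.
Ksp = [Pb^2+]^3[PO4^3-]^2
Ksp = (2.65 × 10^-9)^3 × (1.767 × 10^-9)^2 = 5.81 × 10^-44

Ksp ≈ 5.81e-44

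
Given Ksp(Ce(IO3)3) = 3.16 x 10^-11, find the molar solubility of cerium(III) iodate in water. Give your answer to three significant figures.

Ce(IO3)3(s) ⇌ Ce^3+(aq) + 3 IO3^-(aq)
Ksp = [Ce^3+][IO3^-]^3
For each mole of Ce(IO3)3 that dissolves: [Ce^3+] = s, [IO3^-] = 3s.
Substituting: Ksp = s(3s)^3 = 27s^4
Solving, s = (3.16 x 10^-11/27)^(1/4) = 1.04 x 10^-3 M

1.04 x 10^-3 M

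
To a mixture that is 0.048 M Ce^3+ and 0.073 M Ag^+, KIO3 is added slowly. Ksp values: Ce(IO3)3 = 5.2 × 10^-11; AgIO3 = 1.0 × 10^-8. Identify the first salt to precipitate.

AgIO3

Each salt begins to precipitate when Q = Ksp, i.e. when [IO3^-] reaches its threshold.
For Ce(IO3)3: 5.2 × 10^-11 = 0.048 × [IO3^-]^3  ⇒  [IO3^-] = 1.0 × 10^-3 M.
For AgIO3: 1.0 × 10^-8 = 0.073 × [IO3^-]  ⇒  [IO3^-] = 1.4 x 10^-7 M.
The salt with the lower threshold [IO3^-] precipitates first: AgIO3.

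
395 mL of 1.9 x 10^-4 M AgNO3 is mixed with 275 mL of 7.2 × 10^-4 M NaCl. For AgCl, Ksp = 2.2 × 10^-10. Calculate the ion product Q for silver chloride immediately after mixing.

Total volume = 395 + 275 = 670 mL.
[Ag^+] = 1.9 × 10^-4 × (395/670) = 1.12 x 10^-4 M
[Cl^-] = 7.2 × 10^-4 × (275/670) = 2.96 × 10^-4 M
AgCl(s) ⇌ Ag^+(aq) + Cl^-(aq), so Q = [Ag^+][Cl^-]
Q = (1.12 x 10^-4)(2.96 x 10^-4) = 3.3 × 10^-8
Q > Ksp, so AgCl will precipitate.

Q ≈ 3.3 × 10^-8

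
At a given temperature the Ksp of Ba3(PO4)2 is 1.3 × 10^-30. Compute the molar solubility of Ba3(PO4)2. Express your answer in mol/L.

4.1e-7 M

Ba3(PO4)2(s) <=> 3 Ba^2+ + 2 PO4^3-
Ksp = [Ba^2+]^3[PO4^3-]^2
Let s = molar solubility. Then [Ba^2+] = 3s and [PO4^3-] = 2s.
Ksp = (3s)^3(2s)^2 = 108s^5
Solving, s = (1.3 × 10^-30/108)^(1/5) = 4.1 × 10^-7 M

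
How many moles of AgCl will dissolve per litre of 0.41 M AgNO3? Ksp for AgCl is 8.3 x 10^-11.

AgCl(s) ⇌ Ag^+(aq) + Cl^-(aq)
Ksp = [Ag^+][Cl^-]
Let s be the molar solubility in this solution. [Ag^+] = 0.41 + s ≈ 0.41, [Cl^-] = s (since Ag^+ from AgNO3 dominates).
Ksp ≈ 0.41 × s
s = 2.0 × 10^-10 M
Check: s = 2.0 × 10^-10 ≪ 0.41, so the approximation is valid.

s ≈ 2.0 × 10^-10 M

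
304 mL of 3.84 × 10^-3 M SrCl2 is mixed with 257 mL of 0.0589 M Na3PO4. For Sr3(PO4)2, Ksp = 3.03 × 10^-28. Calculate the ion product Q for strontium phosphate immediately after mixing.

Total volume = 304 + 257 = 561 mL.
[Sr^2+] = 3.84 x 10^-3 × (304/561) = 2.081 x 10^-3 M
[PO4^3-] = 5.89 × 10^-2 × (257/561) = 2.698 x 10^-2 M
Sr3(PO4)2(s) ⇌ 3 Sr^2+(aq) + 2 PO4^3-(aq), so Q = [Sr^2+]^3[PO4^3-]^2
Q = (2.081 x 10^-3)^3(2.698 x 10^-2)^2 = 6.56 × 10^-12
Q > Ksp, so Sr3(PO4)2 will precipitate.

Q = 6.56 × 10^-12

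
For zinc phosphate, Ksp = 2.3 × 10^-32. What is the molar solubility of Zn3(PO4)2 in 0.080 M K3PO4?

Zn3(PO4)2(s) ⇌ 3 Zn^2+(aq) + 2 PO4^3-(aq)
Ksp = [Zn^2+]^3[PO4^3-]^2
Let s = moles of Zn3(PO4)2 that dissolve per litre. [Zn^2+] = 3s, [PO4^3-] = 0.080 + 2s ≈ 0.080 (common-ion effect: PO4^3- is already 0.080 M).
Ksp ≈ (3s)^3 × (0.080)^2
s = 5.1 × 10^-11 M
Check: 2s = 1.0 × 10^-10 ≪ 0.080, so the approximation is valid.

5.1 x 10^-11 M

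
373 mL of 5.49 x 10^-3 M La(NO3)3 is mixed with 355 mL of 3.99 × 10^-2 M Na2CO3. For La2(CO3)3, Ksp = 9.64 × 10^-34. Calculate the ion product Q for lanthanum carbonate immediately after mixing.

Total volume = 373 + 355 = 728 mL.
[La^3+] = 5.49 x 10^-3 × (373/728) = 2.813 x 10^-3 M
[CO3^2-] = 3.99 x 10^-2 × (355/728) = 1.946 × 10^-2 M
La2(CO3)3(s) ⇌ 2 La^3+(aq) + 3 CO3^2-(aq), so Q = [La^3+]^2[CO3^2-]^3
Q = (2.813 × 10^-3)^2(1.946 x 10^-2)^3 = 5.83 x 10^-11
Q > Ksp, so La2(CO3)3 will precipitate.

Q = 5.83 × 10^-11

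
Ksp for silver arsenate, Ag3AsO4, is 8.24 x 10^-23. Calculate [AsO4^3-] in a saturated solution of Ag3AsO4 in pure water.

Ag3AsO4(s) ⇌ 3 Ag^+(aq) + AsO4^3-(aq)
Ksp = [Ag^+]^3[AsO4^3-]
With molar solubility s: [Ag^+] = 3s, [AsO4^3-] = s.
Substituting: Ksp = (3s)^3s = 27s^4
Solving, s = (8.24 x 10^-23/27)^(1/4) = 1.322 × 10^-6 M
[AsO4^3-] = s = 1.32 × 10^-6 M

[AsO4^3-] = 1.32 x 10^-6 M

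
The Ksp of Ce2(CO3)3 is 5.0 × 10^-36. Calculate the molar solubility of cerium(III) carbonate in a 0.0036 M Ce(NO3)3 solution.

2.4 × 10^-11 M

Ce2(CO3)3(s) ⇌ 2 Ce^3+(aq) + 3 CO3^2-(aq)
Ksp = [Ce^3+]^2[CO3^2-]^3
Let s = moles of Ce2(CO3)3 that dissolve per litre. [Ce^3+] = 0.0036 + 2s ≈ 0.0036, [CO3^2-] = 3s (Ksp is small, so little additional dissolves).
Ksp ≈ (0.0036)^2 × (3s)^3
s = 2.4 × 10^-11 M
Check: 2s = 4.9 x 10^-11 ≪ 0.0036, so the approximation is valid.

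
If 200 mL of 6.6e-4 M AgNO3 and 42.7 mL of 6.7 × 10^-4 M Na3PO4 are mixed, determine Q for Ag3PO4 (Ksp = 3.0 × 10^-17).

Q ≈ 1.9 x 10^-14

Total volume = 200 + 42.7 = 242.7 mL.
[Ag^+] = 6.6 × 10^-4 × (200/242.7) = 5.44 x 10^-4 M
[PO4^3-] = 6.7 × 10^-4 × (42.7/242.7) = 1.18 × 10^-4 M
Ag3PO4(s) <=> 3 Ag^+ + PO4^3-, so Q = [Ag^+]^3[PO4^3-]
Q = (5.44 x 10^-4)^3(1.18 × 10^-4) = 1.9 × 10^-14
Q > Ksp, so Ag3PO4 will precipitate.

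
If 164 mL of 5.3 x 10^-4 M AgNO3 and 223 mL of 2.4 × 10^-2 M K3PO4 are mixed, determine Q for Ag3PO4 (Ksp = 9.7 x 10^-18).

1.6 x 10^-13

Total volume = 164 + 223 = 387 mL.
[Ag^+] = 5.3 × 10^-4 × (164/387) = 2.25 x 10^-4 M
[PO4^3-] = 2.4 x 10^-2 × (223/387) = 1.38 × 10^-2 M
Ag3PO4(s) <=> 3 Ag^+ + PO4^3-, so Q = [Ag^+]^3[PO4^3-]
Q = (2.25 x 10^-4)^3(1.38 × 10^-2) = 1.6 x 10^-13
Q > Ksp, so Ag3PO4 will precipitate.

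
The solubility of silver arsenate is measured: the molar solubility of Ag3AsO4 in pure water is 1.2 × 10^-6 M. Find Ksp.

Ag3AsO4(s) <=> 3 Ag^+(aq) + AsO4^3-(aq)
If s mol/L of Ag3AsO4 dissolves, [Ag^+] = 3s and [AsO4^3-] = s.
Ksp = [Ag^+]^3[AsO4^3-]
Ksp = (3s)^3s = 27s^4
Ksp = 27 × (1.2 × 10^-6)^4 = 5.6 x 10^-23

Ksp = 5.6e-23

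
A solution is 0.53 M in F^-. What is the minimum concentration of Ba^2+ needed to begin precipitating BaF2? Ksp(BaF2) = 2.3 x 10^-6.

[Ba^2+] ≈ 8.2 × 10^-6 M

BaF2(s) ⇌ Ba^2+ + 2 F^-
Ksp = [Ba^2+][F^-]^2
Precipitation begins when Q = Ksp. With [F^-] = 0.53 M:
2.3 x 10^-6 = (0.53)^2 × [Ba^2+]
[Ba^2+] = (2.3 x 10^-6 / 2.81 x 10^-1) = 8.2 × 10^-6 M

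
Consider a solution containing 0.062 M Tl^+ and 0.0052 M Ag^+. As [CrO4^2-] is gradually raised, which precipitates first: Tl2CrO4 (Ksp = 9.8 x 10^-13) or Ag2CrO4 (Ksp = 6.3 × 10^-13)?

Precipitation of each salt starts when its ion product equals its Ksp.
For Tl2CrO4: 9.8 x 10^-13 = (0.062)^2 × [CrO4^2-]  ⇒  [CrO4^2-] = 2.5 × 10^-10 M.
For Ag2CrO4: 6.3 × 10^-13 = (0.0052)^2 × [CrO4^2-]  ⇒  [CrO4^2-] = 2.3 x 10^-8 M.
The salt with the lower threshold [CrO4^2-] precipitates first: Tl2CrO4.

Tl2CrO4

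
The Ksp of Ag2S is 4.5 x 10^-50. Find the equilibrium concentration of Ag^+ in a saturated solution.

Ag2S(s) ⇌ 2 Ag^+ + S^2-
Ksp = [Ag^+]^2[S^2-]
With molar solubility s: [Ag^+] = 2s, [S^2-] = s.
Ksp = (2s)^2s = 4s^3
s^3 = 4.5 x 10^-50 / 4, so s = 2.24 x 10^-17 M
[Ag^+] = 2s = 4.5 x 10^-17 M

[Ag^+] ≈ 4.5e-17 M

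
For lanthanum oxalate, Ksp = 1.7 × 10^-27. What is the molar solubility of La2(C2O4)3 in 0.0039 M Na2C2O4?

8.5 × 10^-11 M

La2(C2O4)3(s) <=> 2 La^3+(aq) + 3 C2O4^2-(aq)
Ksp = [La^3+]^2[C2O4^2-]^3
If s mol/L dissolves here, [La^3+] = 2s, [C2O4^2-] = 0.0039 + 3s ≈ 0.0039 (Ksp is small, so little additional dissolves).
Ksp ≈ (2s)^2 × (0.0039)^3
s = 8.5 x 10^-11 M
Check: 3s = 2.5 x 10^-10 ≪ 0.0039, so the approximation is valid.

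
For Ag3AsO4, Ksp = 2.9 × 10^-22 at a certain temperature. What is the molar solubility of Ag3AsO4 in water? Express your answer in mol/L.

s ≈ 1.8 × 10^-6 M

Ag3AsO4(s) ⇌ 3 Ag^+ + AsO4^3-
Ksp = [Ag^+]^3[AsO4^3-]
For each mole of Ag3AsO4 that dissolves: [Ag^+] = 3s, [AsO4^3-] = s.
Substituting: Ksp = (3s)^3s = 27s^4
s = (2.9 × 10^-22 / 27)^(1/4) = 1.8 x 10^-6 M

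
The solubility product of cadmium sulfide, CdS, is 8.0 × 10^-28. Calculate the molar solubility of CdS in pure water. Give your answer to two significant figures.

CdS(s) ⇌ Cd^2+(aq) + S^2-(aq)
Ksp = [Cd^2+][S^2-]
With molar solubility s: [Cd^2+] = s, [S^2-] = s.
Ksp = s × s = s^2
s = (8.0 × 10^-28)^(1/2) = 2.8 × 10^-14 M

s = 2.8 x 10^-14 M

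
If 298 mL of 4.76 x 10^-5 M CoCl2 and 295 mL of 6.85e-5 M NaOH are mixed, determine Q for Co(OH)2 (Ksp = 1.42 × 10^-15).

Total volume = 298 + 295 = 593 mL.
[Co^2+] = 4.76 x 10^-5 × (298/593) = 2.392 × 10^-5 M
[OH^-] = 6.85 × 10^-5 × (295/593) = 3.408 × 10^-5 M
Co(OH)2(s) ⇌ Co^2+(aq) + 2 OH^-(aq), so Q = [Co^2+][OH^-]^2
Q = (2.392 × 10^-5)(3.408 x 10^-5)^2 = 2.78 × 10^-14
Q > Ksp, so Co(OH)2 will precipitate.

Q ≈ 2.78e-14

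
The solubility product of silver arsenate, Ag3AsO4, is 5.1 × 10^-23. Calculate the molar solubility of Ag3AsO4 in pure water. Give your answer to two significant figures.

Ag3AsO4(s) ⇌ 3 Ag^+(aq) + AsO4^3-(aq)
Ksp = [Ag^+]^3[AsO4^3-]
Let s = molar solubility. Then [Ag^+] = 3s and [AsO4^3-] = s.
Ksp = (3s)^3s = 27s^4
Solving, s = (5.1 × 10^-23/27)^(1/4) = 1.2 × 10^-6 M

1.2e-6 M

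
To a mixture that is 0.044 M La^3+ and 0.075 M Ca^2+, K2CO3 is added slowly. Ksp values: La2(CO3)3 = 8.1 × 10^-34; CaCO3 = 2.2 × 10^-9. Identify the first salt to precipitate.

La2(CO3)3

Each salt begins to precipitate when Q = Ksp, i.e. when [CO3^2-] reaches its threshold.
For La2(CO3)3: 8.1 × 10^-34 = (0.044)^2 × [CO3^2-]^3  ⇒  [CO3^2-] = 7.5 x 10^-11 M.
For CaCO3: 2.2 × 10^-9 = 0.075 × [CO3^2-]  ⇒  [CO3^2-] = 2.9 x 10^-8 M.
The salt with the lower threshold [CO3^2-] precipitates first: La2(CO3)3.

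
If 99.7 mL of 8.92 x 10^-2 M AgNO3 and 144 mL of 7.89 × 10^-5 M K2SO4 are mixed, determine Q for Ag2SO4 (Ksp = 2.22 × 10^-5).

Total volume = 99.7 + 144 = 243.7 mL.
[Ag^+] = 8.92 × 10^-2 × (99.7/243.7) = 3.649 × 10^-2 M
[SO4^2-] = 7.89 × 10^-5 × (144/243.7) = 4.662 × 10^-5 M
Ag2SO4(s) <=> 2 Ag^+(aq) + SO4^2-(aq), so Q = [Ag^+]^2[SO4^2-]
Q = (3.649 × 10^-2)^2(4.662 × 10^-5) = 6.21 × 10^-8
Q < Ksp, so no precipitate of Ag2SO4 forms.

Q ≈ 6.21 × 10^-8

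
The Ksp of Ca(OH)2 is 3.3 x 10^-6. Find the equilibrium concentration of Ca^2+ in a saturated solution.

Ca(OH)2(s) <=> Ca^2+(aq) + 2 OH^-(aq)
Ksp = [Ca^2+][OH^-]^2
For each mole of Ca(OH)2 that dissolves: [Ca^2+] = s, [OH^-] = 2s.
Ksp = s(2s)^2 = 4s^3
s = (3.3 x 10^-6 / 4)^(1/3) = 9.38 x 10^-3 M
[Ca^2+] = s = 9.4 × 10^-3 M

[Ca^2+] = 9.4 × 10^-3 M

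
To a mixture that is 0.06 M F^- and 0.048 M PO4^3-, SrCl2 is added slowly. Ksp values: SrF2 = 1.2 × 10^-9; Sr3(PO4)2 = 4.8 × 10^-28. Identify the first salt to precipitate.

Precipitation of each salt starts when its ion product equals its Ksp.
For SrF2: 1.2 × 10^-9 = (0.06)^2 × [Sr^2+]  ⇒  [Sr^2+] = 3.3 × 10^-7 M.
For Sr3(PO4)2: 4.8 × 10^-28 = (0.048)^2 × [Sr^2+]^3  ⇒  [Sr^2+] = 5.9 × 10^-9 M.
The salt with the lower threshold [Sr^2+] precipitates first: Sr3(PO4)2.

Sr3(PO4)2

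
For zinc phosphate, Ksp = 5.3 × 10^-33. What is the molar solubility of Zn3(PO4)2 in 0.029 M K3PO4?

Zn3(PO4)2(s) ⇌ 3 Zn^2+ + 2 PO4^3-
Ksp = [Zn^2+]^3[PO4^3-]^2
Let s be the molar solubility in this solution. [Zn^2+] = 3s, [PO4^3-] = 0.029 + 2s ≈ 0.029 (since PO4^3- from K3PO4 dominates).
Ksp ≈ (3s)^3 × (0.029)^2
s = 6.2 × 10^-11 M
Check: 2s = 1.2 × 10^-10 ≪ 0.029, so the approximation is valid.

s = 6.2 × 10^-11 M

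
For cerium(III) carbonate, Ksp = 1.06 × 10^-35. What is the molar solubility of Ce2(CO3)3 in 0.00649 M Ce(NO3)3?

Ce2(CO3)3(s) <=> 2 Ce^3+ + 3 CO3^2-
Ksp = [Ce^3+]^2[CO3^2-]^3
If s mol/L dissolves here, [Ce^3+] = 0.00649 + 2s ≈ 0.00649, [CO3^2-] = 3s (Ksp is small, so little additional dissolves).
Ksp ≈ (0.00649)^2 × (3s)^3
s = 2.10 x 10^-11 M
Check: 2s = 4.2 x 10^-11 ≪ 0.00649, so the approximation is valid.

2.10 x 10^-11 M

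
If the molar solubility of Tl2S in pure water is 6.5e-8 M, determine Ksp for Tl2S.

1.1 x 10^-21

Tl2S(s) ⇌ 2 Tl^+ + S^2-
Let s = molar solubility. Then [Tl^+] = 2s and [S^2-] = s.
Ksp = [Tl^+]^2[S^2-]
Ksp = (2s)^2s = 4s^3
Ksp = 4 × (6.5 × 10^-8)^3 = 1.1 x 10^-21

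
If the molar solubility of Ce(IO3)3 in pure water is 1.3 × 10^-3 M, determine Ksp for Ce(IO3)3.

Ce(IO3)3(s) <=> Ce^3+(aq) + 3 IO3^-(aq)
With molar solubility s: [Ce^3+] = s, [IO3^-] = 3s.
Ksp = [Ce^3+][IO3^-]^3
So Ksp = s × (3s)^3 = 27s^4
Ksp = 27 × (1.3 × 10^-3)^4 = 7.7 x 10^-11

7.7 × 10^-11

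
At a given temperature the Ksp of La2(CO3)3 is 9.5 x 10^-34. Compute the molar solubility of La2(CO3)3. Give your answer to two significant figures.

La2(CO3)3(s) <=> 2 La^3+ + 3 CO3^2-
Ksp = [La^3+]^2[CO3^2-]^3
For each mole of La2(CO3)3 that dissolves: [La^3+] = 2s, [CO3^2-] = 3s.
So Ksp = (2s)^2 × (3s)^3 = 108s^5
s = (9.5 x 10^-34 / 108)^(1/5) = 9.7 × 10^-8 M

s ≈ 9.7e-8 M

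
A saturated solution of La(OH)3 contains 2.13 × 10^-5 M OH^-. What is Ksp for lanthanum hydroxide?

La(OH)3(s) ⇌ La^3+(aq) + 3 OH^-(aq)
Stoichiometry gives [La^3+] = (1/3)[OH^-] = 7.100 x 10^-6 M.
Ksp = [La^3+][OH^-]^3
Ksp = 7.100 × 10^-6 × (2.13 x 10^-5)^3 = 6.86 x 10^-20

Ksp ≈ 6.86e-20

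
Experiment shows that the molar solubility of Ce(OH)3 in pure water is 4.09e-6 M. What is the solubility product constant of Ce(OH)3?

Ce(OH)3(s) ⇌ Ce^3+(aq) + 3 OH^-(aq)
Let s = molar solubility. Then [Ce^3+] = s and [OH^-] = 3s.
Ksp = [Ce^3+][OH^-]^3
Ksp = s(3s)^3 = 27s^4
With s = 4.09 x 10^-6: Ksp = 7.56 x 10^-21

7.56 × 10^-21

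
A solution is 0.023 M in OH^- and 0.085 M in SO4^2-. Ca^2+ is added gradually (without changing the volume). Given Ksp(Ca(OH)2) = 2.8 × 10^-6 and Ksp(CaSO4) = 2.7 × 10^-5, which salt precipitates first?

Each salt begins to precipitate when Q = Ksp, i.e. when [Ca^2+] reaches its threshold.
For Ca(OH)2: 2.8 × 10^-6 = (0.023)^2 × [Ca^2+]  ⇒  [Ca^2+] = 5.3 x 10^-3 M.
For CaSO4: 2.7 × 10^-5 = 0.085 × [Ca^2+]  ⇒  [Ca^2+] = 3.2 x 10^-4 M.
The salt with the lower threshold [Ca^2+] precipitates first: CaSO4.

CaSO4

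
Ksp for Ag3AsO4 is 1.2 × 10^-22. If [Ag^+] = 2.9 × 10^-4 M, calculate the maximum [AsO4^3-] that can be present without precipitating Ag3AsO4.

Ag3AsO4(s) <=> 3 Ag^+(aq) + AsO4^3-(aq)
Ksp = [Ag^+]^3[AsO4^3-]
Precipitation begins when Q = Ksp. With [Ag^+] = 2.9 × 10^-4 M:
1.2 × 10^-22 = (2.9 × 10^-4)^3 × [AsO4^3-]
[AsO4^3-] = (1.2 × 10^-22 / 2.44 x 10^-11) = 4.9 x 10^-12 M

[AsO4^3-] ≈ 4.9e-12 M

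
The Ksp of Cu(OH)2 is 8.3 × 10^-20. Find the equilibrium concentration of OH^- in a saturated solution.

5.5 x 10^-7 M

Cu(OH)2(s) ⇌ Cu^2+ + 2 OH^-
Ksp = [Cu^2+][OH^-]^2
Let s = molar solubility. Then [Cu^2+] = s and [OH^-] = 2s.
So Ksp = s × (2s)^2 = 4s^3
s^3 = 8.3 × 10^-20 / 4, so s = 2.75 x 10^-7 M
[OH^-] = 2s = 5.5 × 10^-7 M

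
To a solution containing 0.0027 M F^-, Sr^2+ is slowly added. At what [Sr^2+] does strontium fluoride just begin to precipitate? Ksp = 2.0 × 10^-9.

[Sr^2+] = 2.7 × 10^-4 M

SrF2(s) ⇌ Sr^2+(aq) + 2 F^-(aq)
Ksp = [Sr^2+][F^-]^2
Precipitation begins when Q = Ksp. With [F^-] = 0.0027 M:
2.0 × 10^-9 = (0.0027)^2 × [Sr^2+]
[Sr^2+] = (2.0 × 10^-9 / 7.29 x 10^-6) = 2.7 × 10^-4 M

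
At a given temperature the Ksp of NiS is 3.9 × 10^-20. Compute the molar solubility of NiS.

s = 2.0e-10 M

NiS(s) ⇌ Ni^2+ + S^2-
Ksp = [Ni^2+][S^2-]
Let s = molar solubility. Then [Ni^2+] = s and [S^2-] = s.
Ksp = s × s = s^2
s = (3.9 × 10^-20)^(1/2) = 2.0 x 10^-10 M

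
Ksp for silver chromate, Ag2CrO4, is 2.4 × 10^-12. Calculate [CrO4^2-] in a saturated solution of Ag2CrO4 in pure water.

Ag2CrO4(s) <=> 2 Ag^+ + CrO4^2-
Ksp = [Ag^+]^2[CrO4^2-]
For each mole of Ag2CrO4 that dissolves: [Ag^+] = 2s, [CrO4^2-] = s.
Ksp = (2s)^2s = 4s^3
Solving, s = (2.4 × 10^-12/4)^(1/3) = 8.43 × 10^-5 M
[CrO4^2-] = s = 8.4 × 10^-5 M

[CrO4^2-] = 8.4 x 10^-5 M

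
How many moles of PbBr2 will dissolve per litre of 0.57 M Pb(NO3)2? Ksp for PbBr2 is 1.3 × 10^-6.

s ≈ 7.6 × 10^-4 M

PbBr2(s) ⇌ Pb^2+(aq) + 2 Br^-(aq)
Ksp = [Pb^2+][Br^-]^2
If s mol/L dissolves here, [Pb^2+] = 0.57 + s ≈ 0.57, [Br^-] = 2s (since Pb^2+ from Pb(NO3)2 dominates).
Ksp ≈ 0.57 × (2s)^2
s = 7.6 x 10^-4 M
Check: s = 7.6 x 10^-4 ≪ 0.57, so the approximation is valid.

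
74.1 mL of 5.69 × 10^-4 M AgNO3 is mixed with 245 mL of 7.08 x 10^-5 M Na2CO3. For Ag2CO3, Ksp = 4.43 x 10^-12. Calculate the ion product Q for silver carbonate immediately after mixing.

9.49 × 10^-13

Total volume = 74.1 + 245 = 319.1 mL.
[Ag^+] = 5.69 × 10^-4 × (74.1/319.1) = 1.321 × 10^-4 M
[CO3^2-] = 7.08 × 10^-5 × (245/319.1) = 5.436 x 10^-5 M
Ag2CO3(s) ⇌ 2 Ag^+ + CO3^2-, so Q = [Ag^+]^2[CO3^2-]
Q = (1.321 × 10^-4)^2(5.436 × 10^-5) = 9.49 x 10^-13
Q < Ksp, so no precipitate of Ag2CO3 forms.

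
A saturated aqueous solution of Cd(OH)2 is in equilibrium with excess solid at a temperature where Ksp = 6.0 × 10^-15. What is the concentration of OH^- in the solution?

[OH^-] = 2.3 × 10^-5 M

Cd(OH)2(s) <=> Cd^2+(aq) + 2 OH^-(aq)
Ksp = [Cd^2+][OH^-]^2
With molar solubility s: [Cd^2+] = s, [OH^-] = 2s.
Ksp = s(2s)^2 = 4s^3
Solving, s = (6.0 × 10^-15/4)^(1/3) = 1.14 × 10^-5 M
[OH^-] = 2s = 2.3 x 10^-5 M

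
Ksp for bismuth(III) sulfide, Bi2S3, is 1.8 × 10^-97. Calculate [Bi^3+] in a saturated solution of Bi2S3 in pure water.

Bi2S3(s) ⇌ 2 Bi^3+ + 3 S^2-
Ksp = [Bi^3+]^2[S^2-]^3
Let s = molar solubility. Then [Bi^3+] = 2s and [S^2-] = 3s.
Ksp = (2s)^2(3s)^3 = 108s^5
s = (1.8 × 10^-97 / 108)^(1/5) = 1.76 × 10^-20 M
[Bi^3+] = 2s = 3.5 × 10^-20 M

[Bi^3+] ≈ 3.5 × 10^-20 M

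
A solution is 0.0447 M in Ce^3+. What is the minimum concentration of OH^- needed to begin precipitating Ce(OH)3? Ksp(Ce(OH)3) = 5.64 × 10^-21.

Ce(OH)3(s) ⇌ Ce^3+ + 3 OH^-
Ksp = [Ce^3+][OH^-]^3
Precipitation begins when Q = Ksp. With [Ce^3+] = 0.0447 M:
5.64 × 10^-21 = (0.0447) × [OH^-]^3
[OH^-] = (5.64 × 10^-21 / 4.47 x 10^-2)^(1/3) = 5.02 × 10^-7 M

[OH^-] ≈ 5.02 × 10^-7 M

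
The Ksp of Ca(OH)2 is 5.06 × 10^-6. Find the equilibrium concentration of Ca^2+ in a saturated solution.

Ca(OH)2(s) ⇌ Ca^2+(aq) + 2 OH^-(aq)
Ksp = [Ca^2+][OH^-]^2
If s mol/L of Ca(OH)2 dissolves, [Ca^2+] = s and [OH^-] = 2s.
Ksp = s(2s)^2 = 4s^3
s^3 = 5.06 × 10^-6 / 4, so s = 1.082 × 10^-2 M
[Ca^2+] = s = 1.08 × 10^-2 M

1.08 x 10^-2 M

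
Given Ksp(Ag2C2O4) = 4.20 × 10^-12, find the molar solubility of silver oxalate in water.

s ≈ 1.02 × 10^-4 M

Ag2C2O4(s) ⇌ 2 Ag^+(aq) + C2O4^2-(aq)
Ksp = [Ag^+]^2[C2O4^2-]
For each mole of Ag2C2O4 that dissolves: [Ag^+] = 2s, [C2O4^2-] = s.
So Ksp = (2s)^2 × s = 4s^3
s = (4.20 × 10^-12 / 4)^(1/3) = 1.02 × 10^-4 M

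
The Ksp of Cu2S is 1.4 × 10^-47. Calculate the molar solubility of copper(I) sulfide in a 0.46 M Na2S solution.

s = 2.8e-24 M

Cu2S(s) ⇌ 2 Cu^+(aq) + S^2-(aq)
Ksp = [Cu^+]^2[S^2-]
Let s = moles of Cu2S that dissolve per litre. [Cu^+] = 2s, [S^2-] = 0.46 + s ≈ 0.46 (common-ion effect: S^2- is already 0.46 M).
Ksp ≈ (2s)^2 × 0.46
s = 2.8 × 10^-24 M
Check: s = 2.8 x 10^-24 ≪ 0.46, so the approximation is valid.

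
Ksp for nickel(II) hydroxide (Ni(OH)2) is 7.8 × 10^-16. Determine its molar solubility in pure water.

Ni(OH)2(s) ⇌ Ni^2+(aq) + 2 OH^-(aq)
Ksp = [Ni^2+][OH^-]^2
With molar solubility s: [Ni^2+] = s, [OH^-] = 2s.
Ksp = s(2s)^2 = 4s^3
Solving, s = (7.8 × 10^-16/4)^(1/3) = 5.8 × 10^-6 M

5.8 × 10^-6 M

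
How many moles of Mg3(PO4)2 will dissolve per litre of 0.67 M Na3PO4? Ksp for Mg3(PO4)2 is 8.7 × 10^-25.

4.2 × 10^-9 M

Mg3(PO4)2(s) ⇌ 3 Mg^2+ + 2 PO4^3-
Ksp = [Mg^2+]^3[PO4^3-]^2
Let s = moles of Mg3(PO4)2 that dissolve per litre. [Mg^2+] = 3s, [PO4^3-] = 0.67 + 2s ≈ 0.67 (since PO4^3- from Na3PO4 dominates).
Ksp ≈ (3s)^3 × (0.67)^2
s = 4.2 × 10^-9 M
Check: 2s = 8.3 × 10^-9 ≪ 0.67, so the approximation is valid.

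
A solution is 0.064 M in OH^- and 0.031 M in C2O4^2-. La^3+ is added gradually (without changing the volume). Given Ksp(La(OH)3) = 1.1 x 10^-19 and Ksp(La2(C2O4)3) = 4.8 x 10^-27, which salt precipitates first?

La(OH)3

Precipitation of each salt starts when its ion product equals its Ksp.
For La(OH)3: 1.1 x 10^-19 = (0.064)^3 × [La^3+]  ⇒  [La^3+] = 4.2 × 10^-16 M.
For La2(C2O4)3: 4.8 x 10^-27 = (0.031)^3 × [La^3+]^2  ⇒  [La^3+] = 1.3 x 10^-11 M.
The salt with the lower threshold [La^3+] precipitates first: La(OH)3.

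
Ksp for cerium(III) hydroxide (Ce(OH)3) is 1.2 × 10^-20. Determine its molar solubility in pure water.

s ≈ 4.6e-6 M

Ce(OH)3(s) ⇌ Ce^3+(aq) + 3 OH^-(aq)
Ksp = [Ce^3+][OH^-]^3
Let s = molar solubility. Then [Ce^3+] = s and [OH^-] = 3s.
Substituting: Ksp = s(3s)^3 = 27s^4
s^4 = 1.2 × 10^-20 / 27, so s = 4.6 x 10^-6 M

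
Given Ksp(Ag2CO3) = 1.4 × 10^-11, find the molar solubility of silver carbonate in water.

Ag2CO3(s) ⇌ 2 Ag^+ + CO3^2-
Ksp = [Ag^+]^2[CO3^2-]
If s mol/L of Ag2CO3 dissolves, [Ag^+] = 2s and [CO3^2-] = s.
Substituting: Ksp = (2s)^2s = 4s^3
s^3 = 1.4 × 10^-11 / 4, so s = 1.5 × 10^-4 M

s ≈ 1.5 × 10^-4 M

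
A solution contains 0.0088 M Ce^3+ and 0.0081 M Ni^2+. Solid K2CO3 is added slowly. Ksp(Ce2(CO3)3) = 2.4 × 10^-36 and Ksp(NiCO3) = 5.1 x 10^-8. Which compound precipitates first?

Ce2(CO3)3

Precipitation of each salt starts when its ion product equals its Ksp.
For Ce2(CO3)3: 2.4 × 10^-36 = (0.0088)^2 × [CO3^2-]^3  ⇒  [CO3^2-] = 3.1 x 10^-11 M.
For NiCO3: 5.1 x 10^-8 = 0.0081 × [CO3^2-]  ⇒  [CO3^2-] = 6.3 x 10^-6 M.
The salt with the lower threshold [CO3^2-] precipitates first: Ce2(CO3)3.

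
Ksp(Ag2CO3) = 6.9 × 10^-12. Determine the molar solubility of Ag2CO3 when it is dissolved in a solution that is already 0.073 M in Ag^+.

s ≈ 1.3 × 10^-9 M

Ag2CO3(s) ⇌ 2 Ag^+(aq) + CO3^2-(aq)
Ksp = [Ag^+]^2[CO3^2-]
Let s = moles of Ag2CO3 that dissolve per litre. [Ag^+] = 0.073 + 2s ≈ 0.073, [CO3^2-] = s (Ksp is small, so little additional dissolves).
Ksp ≈ (0.073)^2 × s
s = 1.3 x 10^-9 M
Check: 2s = 2.6 × 10^-9 ≪ 0.073, so the approximation is valid.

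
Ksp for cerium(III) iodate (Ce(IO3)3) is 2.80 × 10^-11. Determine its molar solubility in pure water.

Ce(IO3)3(s) ⇌ Ce^3+(aq) + 3 IO3^-(aq)
Ksp = [Ce^3+][IO3^-]^3
For each mole of Ce(IO3)3 that dissolves: [Ce^3+] = s, [IO3^-] = 3s.
Ksp = s(3s)^3 = 27s^4
s = (2.80 × 10^-11 / 27)^(1/4) = 1.01 x 10^-3 M

1.01 × 10^-3 M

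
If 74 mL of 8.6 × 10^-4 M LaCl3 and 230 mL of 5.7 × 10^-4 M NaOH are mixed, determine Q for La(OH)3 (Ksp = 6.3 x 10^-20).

Q = 1.7 × 10^-14

Total volume = 74 + 230 = 304 mL.
[La^3+] = 8.6 x 10^-4 × (74/304) = 2.09 × 10^-4 M
[OH^-] = 5.7 × 10^-4 × (230/304) = 4.31 × 10^-4 M
La(OH)3(s) ⇌ La^3+ + 3 OH^-, so Q = [La^3+][OH^-]^3
Q = (2.09 × 10^-4)(4.31 × 10^-4)^3 = 1.7 × 10^-14
Q > Ksp, so La(OH)3 will precipitate.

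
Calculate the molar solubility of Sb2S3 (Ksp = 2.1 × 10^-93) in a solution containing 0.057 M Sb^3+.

Sb2S3(s) ⇌ 2 Sb^3+(aq) + 3 S^2-(aq)
Ksp = [Sb^3+]^2[S^2-]^3
If s mol/L dissolves here, [Sb^3+] = 0.057 + 2s ≈ 0.057, [S^2-] = 3s (common-ion effect: Sb^3+ is already 0.057 M).
Ksp ≈ (0.057)^2 × (3s)^3
s = 2.9 x 10^-31 M
Check: 2s = 5.8 x 10^-31 ≪ 0.057, so the approximation is valid.

s = 2.9e-31 M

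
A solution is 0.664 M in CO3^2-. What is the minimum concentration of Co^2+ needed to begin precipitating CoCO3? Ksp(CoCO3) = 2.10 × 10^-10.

CoCO3(s) <=> Co^2+(aq) + CO3^2-(aq)
Ksp = [Co^2+][CO3^2-]
Precipitation begins when Q = Ksp. With [CO3^2-] = 0.664 M:
2.10 × 10^-10 = (0.664) × [Co^2+]
[Co^2+] = (2.10 × 10^-10 / 6.64 × 10^-1) = 3.16 × 10^-10 M

[Co^2+] = 3.16 × 10^-10 M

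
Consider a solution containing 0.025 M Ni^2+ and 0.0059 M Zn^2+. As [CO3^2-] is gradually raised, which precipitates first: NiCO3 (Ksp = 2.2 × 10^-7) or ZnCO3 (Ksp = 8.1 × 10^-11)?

ZnCO3

Each salt begins to precipitate when Q = Ksp, i.e. when [CO3^2-] reaches its threshold.
For NiCO3: 2.2 × 10^-7 = 0.025 × [CO3^2-]  ⇒  [CO3^2-] = 8.8 × 10^-6 M.
For ZnCO3: 8.1 × 10^-11 = 0.0059 × [CO3^2-]  ⇒  [CO3^2-] = 1.4 × 10^-8 M.
The salt with the lower threshold [CO3^2-] precipitates first: ZnCO3.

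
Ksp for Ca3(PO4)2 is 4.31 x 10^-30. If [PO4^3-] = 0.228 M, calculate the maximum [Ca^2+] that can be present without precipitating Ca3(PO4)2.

Ca3(PO4)2(s) ⇌ 3 Ca^2+(aq) + 2 PO4^3-(aq)
Ksp = [Ca^2+]^3[PO4^3-]^2
Precipitation begins when Q = Ksp. With [PO4^3-] = 0.228 M:
4.31 x 10^-30 = (0.228)^2 × [Ca^2+]^3
[Ca^2+] = (4.31 x 10^-30 / 5.198 x 10^-2)^(1/3) = 4.36 × 10^-10 M

[Ca^2+] = 4.36 x 10^-10 M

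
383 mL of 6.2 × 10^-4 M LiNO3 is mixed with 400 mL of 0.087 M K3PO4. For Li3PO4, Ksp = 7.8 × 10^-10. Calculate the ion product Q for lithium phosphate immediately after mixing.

Q = 1.2 × 10^-12

Total volume = 383 + 400 = 783 mL.
[Li^+] = 6.2 x 10^-4 × (383/783) = 3.03 × 10^-4 M
[PO4^3-] = 8.7 x 10^-2 × (400/783) = 4.44 × 10^-2 M
Li3PO4(s) <=> 3 Li^+ + PO4^3-, so Q = [Li^+]^3[PO4^3-]
Q = (3.03 x 10^-4)^3(4.44 × 10^-2) = 1.2 x 10^-12
Q < Ksp, so no precipitate of Li3PO4 forms.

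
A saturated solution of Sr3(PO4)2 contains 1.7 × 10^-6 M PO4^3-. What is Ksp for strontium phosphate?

Sr3(PO4)2(s) ⇌ 3 Sr^2+(aq) + 2 PO4^3-(aq)
Stoichiometry gives [Sr^2+] = (3/2)[PO4^3-] = 2.55 × 10^-6 M.
Ksp = [Sr^2+]^3[PO4^3-]^2
Ksp = (2.55 × 10^-6)^3 × (1.7 × 10^-6)^2 = 4.8 x 10^-29

Ksp ≈ 4.8 × 10^-29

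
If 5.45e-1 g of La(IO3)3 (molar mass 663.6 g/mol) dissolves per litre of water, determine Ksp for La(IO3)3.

1.23e-11

Molar solubility s = (5.45 x 10^-1 g/L) / (663.6 g/mol) = 8.213 × 10^-4 M.
La(IO3)3(s) <=> La^3+ + 3 IO3^-
Let s = molar solubility. Then [La^3+] = s and [IO3^-] = 3s.
Ksp = [La^3+][IO3^-]^3
Ksp = s(3s)^3 = 27s^4
With s = 8.213 × 10^-4: Ksp = 1.23 × 10^-11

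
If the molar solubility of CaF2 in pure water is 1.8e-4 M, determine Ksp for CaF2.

Ksp = 2.3 x 10^-11

CaF2(s) ⇌ Ca^2+ + 2 F^-
For each mole of CaF2 that dissolves: [Ca^2+] = s, [F^-] = 2s.
Ksp = [Ca^2+][F^-]^2
Ksp = s(2s)^2 = 4s^3
With s = 1.8 × 10^-4: Ksp = 2.3 × 10^-11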